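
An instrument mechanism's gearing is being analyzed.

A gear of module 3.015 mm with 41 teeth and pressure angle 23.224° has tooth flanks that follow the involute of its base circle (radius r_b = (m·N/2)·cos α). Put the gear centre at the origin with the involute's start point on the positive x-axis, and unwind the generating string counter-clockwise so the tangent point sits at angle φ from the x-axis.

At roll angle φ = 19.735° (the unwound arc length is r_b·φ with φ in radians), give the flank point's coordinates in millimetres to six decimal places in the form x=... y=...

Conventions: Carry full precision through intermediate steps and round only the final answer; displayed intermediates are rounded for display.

topology: single-mesh involute geometry — m = 3.015, N = 41
pitch radius r_p = m·N/2 = 3.015·41/2 = 61.807500
base radius r_b = r_p·cos α = 61.807500·cos 23.224° = 56.799253
roll angle φ = 19.735° = 0.34444073 rad
x = r_b·(cos φ + φ·sin φ) = 60.069292
y = r_b·(sin φ − φ·cos φ) = 0.764546

x=60.069292 y=0.764546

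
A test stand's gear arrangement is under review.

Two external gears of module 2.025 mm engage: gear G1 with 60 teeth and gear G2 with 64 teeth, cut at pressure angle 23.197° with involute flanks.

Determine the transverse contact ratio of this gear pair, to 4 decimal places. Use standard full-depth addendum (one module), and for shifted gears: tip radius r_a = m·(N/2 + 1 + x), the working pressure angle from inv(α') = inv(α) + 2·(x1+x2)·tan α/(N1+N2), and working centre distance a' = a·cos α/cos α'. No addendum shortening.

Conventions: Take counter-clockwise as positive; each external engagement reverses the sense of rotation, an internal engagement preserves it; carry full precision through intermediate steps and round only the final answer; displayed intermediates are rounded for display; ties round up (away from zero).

1.6296

class = single-mesh tooth geometry [involute pair 60T × 64T, m = 2.025]
base radii: r_b1 = 55.838725, r_b2 = 59.561307
tip radii: r_a1 = 62.775000, r_a2 = 66.825000
no profile shift: α' = α, a' = a
action lengths: √(r_a1²−r_b1²) = 28.683400, √(r_a2²−r_b2²) = 30.299033
base pitch p_b = π·m·cos α = 5.847418
CR = (28.683400 + 30.299033 − 125.550000·sin 23.19700°)/5.847418 = 1.629620
contact ratio ≈ 1.6296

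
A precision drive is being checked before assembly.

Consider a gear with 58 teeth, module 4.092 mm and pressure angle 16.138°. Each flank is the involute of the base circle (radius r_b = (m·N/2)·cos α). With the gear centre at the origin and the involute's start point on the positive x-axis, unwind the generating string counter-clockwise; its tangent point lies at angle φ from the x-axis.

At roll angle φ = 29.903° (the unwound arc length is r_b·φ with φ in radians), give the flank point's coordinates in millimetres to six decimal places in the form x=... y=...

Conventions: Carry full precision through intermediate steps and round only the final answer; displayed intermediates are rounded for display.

single-mesh involute tooth geometry (58T wheel at module 4.092)
pitch radius r_p = m·N/2 = 4.092·58/2 = 118.668000
base radius r_b = r_p·cos α = 118.668000·cos 16.138° = 113.991890
roll angle φ = 29.903° = 0.52190581 rad
x = r_b·(cos φ + φ·sin φ) = 128.475469
y = r_b·(sin φ − φ·cos φ) = 5.255973

x=128.475469 y=5.255973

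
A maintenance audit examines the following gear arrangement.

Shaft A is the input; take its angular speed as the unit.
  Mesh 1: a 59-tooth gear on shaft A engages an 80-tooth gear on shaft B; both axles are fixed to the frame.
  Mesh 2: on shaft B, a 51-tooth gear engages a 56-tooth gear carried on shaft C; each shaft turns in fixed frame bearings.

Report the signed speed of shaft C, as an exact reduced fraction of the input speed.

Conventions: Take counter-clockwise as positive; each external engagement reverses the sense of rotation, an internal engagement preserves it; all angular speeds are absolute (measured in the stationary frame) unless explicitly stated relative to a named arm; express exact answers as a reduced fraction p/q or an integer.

3009/4480

2-mesh fixed-axis compound train (all bearings frame-fixed)
mesh 1 [59T→80T]: |ω|/ω_in = 1×59/80 = 59/80, sense flips to −
mesh 2 [51T→56T]: |ω|/ω_in = (59/80)×51/56 = 3009/4480, sense flips to +
signed output speed (× input speed) = 3009/4480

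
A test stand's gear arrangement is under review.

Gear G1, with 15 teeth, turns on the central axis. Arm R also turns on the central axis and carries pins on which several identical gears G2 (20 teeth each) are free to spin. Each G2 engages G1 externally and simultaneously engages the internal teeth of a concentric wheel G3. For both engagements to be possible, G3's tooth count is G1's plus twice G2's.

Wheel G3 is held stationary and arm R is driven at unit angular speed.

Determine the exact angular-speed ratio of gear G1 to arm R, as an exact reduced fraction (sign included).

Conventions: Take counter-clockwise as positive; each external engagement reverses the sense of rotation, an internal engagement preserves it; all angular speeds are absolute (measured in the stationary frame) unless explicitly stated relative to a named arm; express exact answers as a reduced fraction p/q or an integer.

recognized (axles ride arm R): planetary set, 15/20/55 teeth
ring teeth: 15 + 2·20 = 55
15(ω_sun−ω_arm) = −55(ω_ring−ω_arm),  ω_ring = 0, ω_arm = 1
ω_sun = 1 − (55/15)(0−1) = 14/3
ω_out/ω_in = 14/3

14/3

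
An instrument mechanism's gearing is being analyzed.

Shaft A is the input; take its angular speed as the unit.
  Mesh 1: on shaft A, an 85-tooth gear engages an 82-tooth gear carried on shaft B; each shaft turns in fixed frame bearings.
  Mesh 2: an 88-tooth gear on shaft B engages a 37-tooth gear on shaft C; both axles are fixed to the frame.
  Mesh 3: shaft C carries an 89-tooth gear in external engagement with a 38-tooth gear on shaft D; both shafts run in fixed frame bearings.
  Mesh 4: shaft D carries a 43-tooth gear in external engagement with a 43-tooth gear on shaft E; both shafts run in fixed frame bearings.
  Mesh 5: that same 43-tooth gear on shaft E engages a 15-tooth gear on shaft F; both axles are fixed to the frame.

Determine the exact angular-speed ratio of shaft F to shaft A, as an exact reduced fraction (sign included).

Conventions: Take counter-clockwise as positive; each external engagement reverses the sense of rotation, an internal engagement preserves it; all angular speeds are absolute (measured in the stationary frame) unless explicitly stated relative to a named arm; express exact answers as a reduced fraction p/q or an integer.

class = fixed-axis compound train [5 meshes; 5 ratios multiply, 5 sense flips]
mesh 1 [85T→82T]: running ratio 85/82, sense −
mesh 2 [88T→37T]: running ratio 3740/1517, sense +
mesh 3 [89T→38T]: running ratio 166430/28823, sense −
mesh 4 [43T→43T]: running ratio 166430/28823, sense +
mesh 5 [43T→15T]: running ratio 1431298/86469, sense −
ω_out/ω_in = -1431298/86469

-1431298/86469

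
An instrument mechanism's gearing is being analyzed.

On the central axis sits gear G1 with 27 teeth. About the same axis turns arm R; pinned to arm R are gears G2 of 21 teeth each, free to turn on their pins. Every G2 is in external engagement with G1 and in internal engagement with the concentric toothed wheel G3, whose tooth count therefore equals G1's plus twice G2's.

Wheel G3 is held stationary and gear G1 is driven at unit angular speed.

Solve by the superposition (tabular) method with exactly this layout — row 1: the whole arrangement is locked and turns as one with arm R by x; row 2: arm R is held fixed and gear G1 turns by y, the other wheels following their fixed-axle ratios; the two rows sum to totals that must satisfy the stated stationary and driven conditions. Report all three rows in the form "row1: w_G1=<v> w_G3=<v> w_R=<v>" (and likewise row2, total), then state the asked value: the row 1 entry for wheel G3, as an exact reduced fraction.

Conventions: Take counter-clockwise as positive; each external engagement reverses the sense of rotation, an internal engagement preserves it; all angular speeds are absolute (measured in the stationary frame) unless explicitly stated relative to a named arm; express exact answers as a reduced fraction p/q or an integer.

recognized (axles ride arm R): planetary set, 27/21/69 teeth
row 1: whole set turns with the arm by x
row 2 — arm fixed, fixed-axis ratios: sun y, ring −(27/69)·y, arm 0
boundary: total ω_ring = x − (27/69)·y = 0 and total ω_sun = x + y = 1  ⇒  y = 23/32, x = 9/32
row 2 ring = −(27/69)·23/32 = -9/32
totals (row 1 + row 2): sun 9/32 + 23/32 = 1, ring 9/32 + (-9/32) = 0, arm 9/32 + 0 = 9/32
asked cell (row1, ring) = 9/32

row1: w_G1=9/32 w_G3=9/32 w_R=9/32
row2: w_G1=23/32 w_G3=-9/32 w_R=0
total: w_G1=1 w_G3=0 w_R=9/32
asked value: 9/32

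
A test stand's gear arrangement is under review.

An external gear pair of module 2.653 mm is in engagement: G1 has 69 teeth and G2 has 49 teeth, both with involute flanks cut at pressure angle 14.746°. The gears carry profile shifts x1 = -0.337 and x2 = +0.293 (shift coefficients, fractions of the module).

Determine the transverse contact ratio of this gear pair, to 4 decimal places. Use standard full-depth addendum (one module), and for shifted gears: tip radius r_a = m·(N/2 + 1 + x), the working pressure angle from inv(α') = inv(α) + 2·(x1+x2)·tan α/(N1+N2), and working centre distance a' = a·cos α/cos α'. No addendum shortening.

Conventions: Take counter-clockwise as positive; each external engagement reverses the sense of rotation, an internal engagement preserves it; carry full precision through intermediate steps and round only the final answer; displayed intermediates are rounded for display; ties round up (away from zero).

2.1248

recognized (one external pair, fixed centres): single-mesh tooth geometry, m = 2.653, N1 = 69, N2 = 49
base radii: r_b1 = 88.513891, r_b2 = 62.857691
tip radii: r_a1 = 93.287439, r_a2 = 68.428829
inv(α') = inv(14.746°) + 2·(-0.337+0.293)·tan α/(69+49) = 0.00564084  ⇒  α' = 14.58175°
a' = a·cos α / cos α' = 156.5270·cos 14.746°/cos 14.58175° = 156.409630
action lengths: √(r_a1²−r_b1²) = 29.459080, √(r_a2²−r_b2²) = 27.044692
base pitch p_b = π·m·cos α = 8.060133
CR = (29.459080 + 27.044692 − 156.409630·sin 14.58175°)/8.060133 = 2.124767
contact ratio ≈ 2.1248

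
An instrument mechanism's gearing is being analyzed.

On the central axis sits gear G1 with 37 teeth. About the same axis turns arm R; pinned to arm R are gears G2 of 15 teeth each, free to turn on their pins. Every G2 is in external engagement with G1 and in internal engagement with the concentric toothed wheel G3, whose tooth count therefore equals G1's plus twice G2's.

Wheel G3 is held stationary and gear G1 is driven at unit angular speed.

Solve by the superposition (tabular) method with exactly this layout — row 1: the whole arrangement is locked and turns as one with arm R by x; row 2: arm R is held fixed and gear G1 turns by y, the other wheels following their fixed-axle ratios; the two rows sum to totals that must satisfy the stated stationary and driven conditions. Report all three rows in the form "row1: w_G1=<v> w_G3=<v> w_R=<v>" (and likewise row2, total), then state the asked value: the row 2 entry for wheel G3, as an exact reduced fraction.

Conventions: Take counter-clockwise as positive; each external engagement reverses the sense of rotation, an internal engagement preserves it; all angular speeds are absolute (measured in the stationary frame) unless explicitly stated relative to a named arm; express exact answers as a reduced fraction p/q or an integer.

row1: w_G1=37/104 w_G3=37/104 w_R=37/104
row2: w_G1=67/104 w_G3=-37/104 w_R=0
total: w_G1=1 w_G3=0 w_R=37/104
asked value: -37/104

recognized (axles ride arm R): planetary set, 37/15/67 teeth
superposition row 1 [locked train]: every member turns x
row 2 (arm held, sun turns y): ω_ring = −(37/67)·y, ω_arm = 0
boundary: total ω_ring = x − (37/67)·y = 0 and total ω_sun = x + y = 1  ⇒  y = 67/104, x = 37/104
row 2 ring = −(37/67)·67/104 = -37/104
totals (row 1 + row 2): sun 37/104 + 67/104 = 1, ring 37/104 + (-37/104) = 0, arm 37/104 + 0 = 37/104
asked cell (row2, ring) = -37/104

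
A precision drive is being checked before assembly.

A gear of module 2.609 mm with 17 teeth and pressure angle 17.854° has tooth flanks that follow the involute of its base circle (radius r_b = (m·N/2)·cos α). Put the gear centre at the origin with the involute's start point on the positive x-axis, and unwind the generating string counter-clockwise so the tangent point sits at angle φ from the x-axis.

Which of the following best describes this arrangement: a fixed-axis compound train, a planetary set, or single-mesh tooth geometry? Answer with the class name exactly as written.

class = single-mesh tooth geometry [base-circle involute, m = 2.609, 17T]
classification: single-mesh tooth geometry

single-mesh tooth geometry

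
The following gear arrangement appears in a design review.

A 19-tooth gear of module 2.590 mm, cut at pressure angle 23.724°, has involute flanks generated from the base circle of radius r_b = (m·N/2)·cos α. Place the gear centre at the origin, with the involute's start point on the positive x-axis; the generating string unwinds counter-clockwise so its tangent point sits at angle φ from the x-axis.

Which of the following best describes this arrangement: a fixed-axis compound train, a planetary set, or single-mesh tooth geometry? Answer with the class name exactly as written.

recognized (one wheel, involute flank): single-mesh tooth geometry, m = 2.590, N = 19
classification: single-mesh tooth geometry

single-mesh tooth geometry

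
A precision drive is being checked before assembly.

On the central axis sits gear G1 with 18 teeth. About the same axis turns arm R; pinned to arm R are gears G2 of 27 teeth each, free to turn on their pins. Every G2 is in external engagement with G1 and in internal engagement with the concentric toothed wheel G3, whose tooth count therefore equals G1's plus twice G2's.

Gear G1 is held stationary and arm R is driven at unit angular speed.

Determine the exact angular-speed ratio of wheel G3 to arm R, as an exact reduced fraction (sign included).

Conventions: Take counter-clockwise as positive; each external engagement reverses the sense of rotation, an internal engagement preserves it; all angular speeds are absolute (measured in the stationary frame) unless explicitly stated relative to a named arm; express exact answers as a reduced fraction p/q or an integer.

5/4

recognized (axles ride arm R): planetary set, 18/27/72 teeth
ring teeth: 18 + 2·27 = 72
18(ω_sun−ω_arm) = −72(ω_ring−ω_arm),  ω_sun = 0, ω_arm = 1
ω_ring = 1 − (18/72)(0−1) = 5/4
ω_out/ω_in = 5/4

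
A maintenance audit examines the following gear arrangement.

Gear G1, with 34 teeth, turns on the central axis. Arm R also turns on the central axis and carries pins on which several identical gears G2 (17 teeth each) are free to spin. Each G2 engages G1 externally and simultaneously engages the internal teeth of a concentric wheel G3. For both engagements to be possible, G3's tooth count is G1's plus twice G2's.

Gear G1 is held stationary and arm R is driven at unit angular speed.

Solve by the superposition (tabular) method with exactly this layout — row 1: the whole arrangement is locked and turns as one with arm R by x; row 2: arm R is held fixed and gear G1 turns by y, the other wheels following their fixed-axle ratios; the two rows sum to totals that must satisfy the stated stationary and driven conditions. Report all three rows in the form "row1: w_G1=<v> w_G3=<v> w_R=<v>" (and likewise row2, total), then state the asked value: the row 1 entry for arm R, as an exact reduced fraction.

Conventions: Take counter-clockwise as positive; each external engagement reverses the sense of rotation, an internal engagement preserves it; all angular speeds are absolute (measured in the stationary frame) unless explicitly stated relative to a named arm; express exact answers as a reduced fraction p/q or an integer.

row1: w_G1=1 w_G3=1 w_R=1
row2: w_G1=-1 w_G3=1/2 w_R=0
total: w_G1=0 w_G3=3/2 w_R=1
asked value: 1

class = planetary set [G3 = 34+2·17 = 68; Willis about the carrier]
row 1 (train locked, turned with arm): all members turn x
superposition row 2 [arm held]: sun y, ring −(34/68)·y, arm 0
boundary: total ω_sun = x + y = 0 and total ω_arm = x = 1  ⇒  y = -1, x = 1
row 2 ring = −(34/68)·(-1) = 1/2
totals (row 1 + row 2): sun 1 + (-1) = 0, ring 1 + 1/2 = 3/2, arm 1 + 0 = 1
asked cell (row1, arm) = 1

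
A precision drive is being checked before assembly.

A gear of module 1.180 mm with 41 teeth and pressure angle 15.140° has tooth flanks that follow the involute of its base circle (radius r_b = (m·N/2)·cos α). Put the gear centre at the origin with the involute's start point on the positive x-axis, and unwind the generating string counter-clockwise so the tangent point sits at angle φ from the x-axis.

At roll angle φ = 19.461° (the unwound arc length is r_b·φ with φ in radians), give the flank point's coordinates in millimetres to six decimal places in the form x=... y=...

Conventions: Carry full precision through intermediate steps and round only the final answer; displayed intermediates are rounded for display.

recognized (one wheel, involute flank): single-mesh tooth geometry, m = 1.180, N = 41
pitch radius r_p = m·N/2 = 1.180·41/2 = 24.190000
base radius r_b = r_p·cos α = 24.190000·cos 15.140° = 23.350378
roll angle φ = 19.461° = 0.33965853 rad
x = r_b·(cos φ + φ·sin φ) = 24.658720
y = r_b·(sin φ − φ·cos φ) = 0.301496

x=24.658720 y=0.301496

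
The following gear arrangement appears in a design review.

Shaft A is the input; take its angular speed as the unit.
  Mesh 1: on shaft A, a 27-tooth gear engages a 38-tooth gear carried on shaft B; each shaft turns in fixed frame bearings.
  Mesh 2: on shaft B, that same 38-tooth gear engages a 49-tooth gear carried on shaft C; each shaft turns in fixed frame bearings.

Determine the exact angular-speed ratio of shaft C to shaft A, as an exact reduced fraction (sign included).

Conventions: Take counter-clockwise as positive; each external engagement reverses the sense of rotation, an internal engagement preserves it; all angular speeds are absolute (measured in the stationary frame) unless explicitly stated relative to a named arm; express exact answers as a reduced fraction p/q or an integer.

class = fixed-axis compound train [2 meshes; 2 ratios multiply, 2 sense flips]
mesh 1 [27T→38T]: running ratio 27/38, sense −
mesh 2 [38T→49T]: running ratio 27/49, sense +
ω_out/ω_in = 27/49

27/49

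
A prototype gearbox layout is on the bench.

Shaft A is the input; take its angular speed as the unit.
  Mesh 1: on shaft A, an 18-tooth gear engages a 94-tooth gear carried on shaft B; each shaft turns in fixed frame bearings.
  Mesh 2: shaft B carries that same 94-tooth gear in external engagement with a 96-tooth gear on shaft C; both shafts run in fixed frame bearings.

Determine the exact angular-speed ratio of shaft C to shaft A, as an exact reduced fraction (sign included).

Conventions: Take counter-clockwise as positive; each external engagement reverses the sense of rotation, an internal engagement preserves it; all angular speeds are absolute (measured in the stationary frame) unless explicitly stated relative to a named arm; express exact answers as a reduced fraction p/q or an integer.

3/16

class = fixed-axis compound train [2 meshes; 2 ratios multiply, 2 sense flips]
mesh 1 [18T→94T]: running ratio 9/47, sense −
mesh 2 [94T→96T]: running ratio 3/16, sense +
ω_out/ω_in = 3/16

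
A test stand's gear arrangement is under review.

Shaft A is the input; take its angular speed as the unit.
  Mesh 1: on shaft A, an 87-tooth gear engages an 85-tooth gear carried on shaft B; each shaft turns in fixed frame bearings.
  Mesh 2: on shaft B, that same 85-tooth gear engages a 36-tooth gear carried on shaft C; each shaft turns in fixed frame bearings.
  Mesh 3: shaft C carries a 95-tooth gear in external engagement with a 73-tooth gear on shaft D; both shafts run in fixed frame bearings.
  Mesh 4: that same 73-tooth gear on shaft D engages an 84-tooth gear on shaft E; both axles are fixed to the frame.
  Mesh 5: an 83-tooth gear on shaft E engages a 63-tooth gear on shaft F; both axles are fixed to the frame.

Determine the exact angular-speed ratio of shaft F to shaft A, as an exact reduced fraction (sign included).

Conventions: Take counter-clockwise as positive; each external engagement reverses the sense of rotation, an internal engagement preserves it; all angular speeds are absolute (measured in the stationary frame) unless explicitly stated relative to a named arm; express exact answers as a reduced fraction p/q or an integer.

class = fixed-axis compound train [5 meshes; 5 ratios multiply, 5 sense flips]
mesh 1 [87T→85T]: running ratio 87/85, sense −
mesh 2 [85T→36T]: running ratio 29/12, sense +
mesh 3 [95T→73T]: running ratio 2755/876, sense −
mesh 4 [73T→84T]: running ratio 2755/1008, sense +
mesh 5 [83T→63T]: running ratio 228665/63504, sense −
ω_out/ω_in = -228665/63504

-228665/63504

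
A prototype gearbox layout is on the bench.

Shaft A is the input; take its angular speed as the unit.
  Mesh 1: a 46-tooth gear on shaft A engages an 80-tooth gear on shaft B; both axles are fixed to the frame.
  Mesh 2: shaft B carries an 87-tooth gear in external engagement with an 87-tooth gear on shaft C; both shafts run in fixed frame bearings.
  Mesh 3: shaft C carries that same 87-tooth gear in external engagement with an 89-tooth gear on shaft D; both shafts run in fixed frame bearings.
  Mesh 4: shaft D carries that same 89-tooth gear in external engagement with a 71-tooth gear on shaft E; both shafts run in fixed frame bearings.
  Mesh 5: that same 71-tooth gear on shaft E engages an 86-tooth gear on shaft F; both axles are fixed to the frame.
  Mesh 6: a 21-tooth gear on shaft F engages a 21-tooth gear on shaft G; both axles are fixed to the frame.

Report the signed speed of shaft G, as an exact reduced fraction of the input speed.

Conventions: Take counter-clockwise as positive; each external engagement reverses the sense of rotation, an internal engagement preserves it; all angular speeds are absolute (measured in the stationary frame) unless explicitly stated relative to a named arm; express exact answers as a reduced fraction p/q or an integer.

2001/3440

6-mesh fixed-axis compound train (all bearings frame-fixed)
mesh 1 [46T→80T]: |ω|/ω_in = 1×46/80 = 23/40, sense flips to −
mesh 2 [87T→87T]: |ω|/ω_in = (23/40)×87/87 = 23/40, sense flips to +
mesh 3 [87T→89T]: |ω|/ω_in = (23/40)×87/89 = 2001/3560, sense flips to −
mesh 4 [89T→71T]: |ω|/ω_in = (2001/3560)×89/71 = 2001/2840, sense flips to +
mesh 5 [71T→86T]: |ω|/ω_in = (2001/2840)×71/86 = 2001/3440, sense flips to −
mesh 6 [21T→21T]: |ω|/ω_in = (2001/3440)×21/21 = 2001/3440, sense flips to +
signed output speed (× input speed) = 2001/3440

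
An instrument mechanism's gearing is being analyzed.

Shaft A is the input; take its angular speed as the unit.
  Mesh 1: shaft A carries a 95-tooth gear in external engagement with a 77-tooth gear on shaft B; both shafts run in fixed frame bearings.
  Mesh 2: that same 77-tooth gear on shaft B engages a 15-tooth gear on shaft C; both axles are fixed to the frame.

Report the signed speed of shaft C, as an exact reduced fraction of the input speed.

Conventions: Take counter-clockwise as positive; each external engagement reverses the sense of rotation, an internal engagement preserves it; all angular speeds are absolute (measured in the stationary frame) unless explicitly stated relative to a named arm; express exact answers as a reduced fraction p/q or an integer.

19/3

2-mesh fixed-axis compound train (all bearings frame-fixed)
mesh 1 [95T→77T]: |ω|/ω_in = 1×95/77 = 95/77, sense flips to −
mesh 2 [77T→15T]: |ω|/ω_in = (95/77)×77/15 = 19/3, sense flips to +
signed output speed (× input speed) = 19/3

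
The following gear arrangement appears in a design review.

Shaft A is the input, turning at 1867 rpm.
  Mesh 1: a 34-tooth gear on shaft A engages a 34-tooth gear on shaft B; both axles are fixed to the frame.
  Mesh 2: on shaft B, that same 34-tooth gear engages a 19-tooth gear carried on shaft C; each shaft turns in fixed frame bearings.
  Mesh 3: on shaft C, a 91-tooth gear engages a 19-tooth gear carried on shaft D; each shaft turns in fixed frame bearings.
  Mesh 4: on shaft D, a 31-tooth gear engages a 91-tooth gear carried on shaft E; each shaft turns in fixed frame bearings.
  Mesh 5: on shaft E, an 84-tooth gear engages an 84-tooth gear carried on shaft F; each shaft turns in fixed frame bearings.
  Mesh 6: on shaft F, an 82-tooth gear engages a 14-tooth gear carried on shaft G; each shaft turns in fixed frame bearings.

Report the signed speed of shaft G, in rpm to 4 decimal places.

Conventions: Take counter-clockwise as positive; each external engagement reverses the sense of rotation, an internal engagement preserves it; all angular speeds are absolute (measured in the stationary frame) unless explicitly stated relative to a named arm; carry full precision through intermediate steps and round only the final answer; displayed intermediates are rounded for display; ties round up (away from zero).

+31927.3993 rpm

recognized (7 fixed axles, 6 meshes): fixed-axis compound train
mesh 1 [34T→34T]: ω = 1867.0000×34/34 = 1867.0000 rpm, sense flips to −
mesh 2 [34T→19T]: ω = 1867.0000×34/19 = 3340.9474 rpm, sense flips to +
mesh 3 [91T→19T]: ω = 3340.9474×91/19 = 16001.3795 rpm, sense flips to −
mesh 4 [31T→91T]: ω = 16001.3795×31/91 = 5451.0194 rpm, sense flips to +
mesh 5 [84T→84T]: ω = 5451.0194×84/84 = 5451.0194 rpm, sense flips to −
mesh 6 [82T→14T]: ω = 5451.0194×82/14 = 31927.3993 rpm, sense flips to +
signed output speed = +31927.3993 rpm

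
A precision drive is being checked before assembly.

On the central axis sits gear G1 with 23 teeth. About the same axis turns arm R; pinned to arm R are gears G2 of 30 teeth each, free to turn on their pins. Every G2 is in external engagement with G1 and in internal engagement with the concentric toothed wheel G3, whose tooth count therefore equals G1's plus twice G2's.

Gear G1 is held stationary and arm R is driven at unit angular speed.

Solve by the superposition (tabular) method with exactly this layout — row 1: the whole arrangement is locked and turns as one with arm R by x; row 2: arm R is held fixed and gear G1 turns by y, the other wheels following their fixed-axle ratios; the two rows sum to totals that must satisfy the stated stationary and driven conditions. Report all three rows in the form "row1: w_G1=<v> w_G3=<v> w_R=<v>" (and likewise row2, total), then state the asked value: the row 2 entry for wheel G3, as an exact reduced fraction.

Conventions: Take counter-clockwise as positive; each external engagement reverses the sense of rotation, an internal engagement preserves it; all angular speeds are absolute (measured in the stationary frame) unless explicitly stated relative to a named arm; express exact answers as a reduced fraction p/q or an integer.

planetary set (23T centre, 30T on arm, 83T internal) — Willis relation
row 1 — lock + rotate with arm: ω_sun = ω_ring = ω_arm = x
row 2: sun turns y, ring = −(23/83)·y, arm 0
boundary: total ω_sun = x + y = 0 and total ω_arm = x = 1  ⇒  y = -1, x = 1
row 2 ring = −(23/83)·(-1) = 23/83
totals (row 1 + row 2): sun 1 + (-1) = 0, ring 1 + 23/83 = 106/83, arm 1 + 0 = 1
asked cell (row2, ring) = 23/83

row1: w_G1=1 w_G3=1 w_R=1
row2: w_G1=-1 w_G3=23/83 w_R=0
total: w_G1=0 w_G3=106/83 w_R=1
asked value: 23/83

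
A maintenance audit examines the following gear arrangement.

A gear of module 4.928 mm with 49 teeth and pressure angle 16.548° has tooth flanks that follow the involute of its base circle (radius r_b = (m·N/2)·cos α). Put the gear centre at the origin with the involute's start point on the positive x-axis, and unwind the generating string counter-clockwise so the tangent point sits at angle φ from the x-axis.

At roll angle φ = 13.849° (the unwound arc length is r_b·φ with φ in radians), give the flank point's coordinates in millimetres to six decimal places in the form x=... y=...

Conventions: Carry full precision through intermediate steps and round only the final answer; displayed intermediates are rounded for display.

recognized (one wheel, involute flank): single-mesh tooth geometry, m = 4.928, N = 49
pitch radius r_p = m·N/2 = 4.928·49/2 = 120.736000
base radius r_b = r_p·cos α = 120.736000·cos 16.548° = 115.735291
roll angle φ = 13.849° = 0.24171065 rad
x = r_b·(cos φ + φ·sin φ) = 119.066932
y = r_b·(sin φ − φ·cos φ) = 0.541617

x=119.066932 y=0.541617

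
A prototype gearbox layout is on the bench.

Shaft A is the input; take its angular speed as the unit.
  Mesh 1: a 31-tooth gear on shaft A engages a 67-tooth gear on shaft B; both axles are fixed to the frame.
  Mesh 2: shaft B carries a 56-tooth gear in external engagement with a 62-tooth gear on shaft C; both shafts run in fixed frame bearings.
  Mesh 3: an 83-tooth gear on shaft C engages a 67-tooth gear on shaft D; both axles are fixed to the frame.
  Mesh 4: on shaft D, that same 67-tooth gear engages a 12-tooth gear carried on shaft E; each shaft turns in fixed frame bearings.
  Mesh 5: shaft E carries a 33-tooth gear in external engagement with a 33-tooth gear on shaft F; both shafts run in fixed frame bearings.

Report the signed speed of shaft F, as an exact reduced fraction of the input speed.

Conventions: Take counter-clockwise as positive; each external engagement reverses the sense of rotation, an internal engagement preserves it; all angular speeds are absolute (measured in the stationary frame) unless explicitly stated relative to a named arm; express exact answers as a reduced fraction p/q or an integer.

-581/201

5-mesh fixed-axis compound train (all bearings frame-fixed)
mesh 1 [31T→67T]: |ω|/ω_in = 1×31/67 = 31/67, sense flips to −
mesh 2 [56T→62T]: |ω|/ω_in = (31/67)×56/62 = 28/67, sense flips to +
mesh 3 [83T→67T]: |ω|/ω_in = (28/67)×83/67 = 2324/4489, sense flips to −
mesh 4 [67T→12T]: |ω|/ω_in = (2324/4489)×67/12 = 581/201, sense flips to +
mesh 5 [33T→33T]: |ω|/ω_in = (581/201)×33/33 = 581/201, sense flips to −
signed output speed (× input speed) = -581/201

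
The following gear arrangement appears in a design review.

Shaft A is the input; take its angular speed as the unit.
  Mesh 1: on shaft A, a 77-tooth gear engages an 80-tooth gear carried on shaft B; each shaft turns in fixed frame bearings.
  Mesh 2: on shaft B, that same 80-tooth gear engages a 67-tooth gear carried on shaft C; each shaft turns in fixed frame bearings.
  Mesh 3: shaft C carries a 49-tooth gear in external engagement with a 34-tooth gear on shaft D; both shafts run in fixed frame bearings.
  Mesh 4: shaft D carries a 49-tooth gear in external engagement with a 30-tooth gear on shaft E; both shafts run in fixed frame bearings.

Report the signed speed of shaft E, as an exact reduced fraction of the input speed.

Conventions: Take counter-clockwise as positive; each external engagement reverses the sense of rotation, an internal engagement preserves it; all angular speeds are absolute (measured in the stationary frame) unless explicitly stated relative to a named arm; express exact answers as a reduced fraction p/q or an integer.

4-mesh fixed-axis compound train (all bearings frame-fixed)
mesh 1 [77T→80T]: |ω|/ω_in = 1×77/80 = 77/80, sense flips to −
mesh 2 [80T→67T]: |ω|/ω_in = (77/80)×80/67 = 77/67, sense flips to +
mesh 3 [49T→34T]: |ω|/ω_in = (77/67)×49/34 = 3773/2278, sense flips to −
mesh 4 [49T→30T]: |ω|/ω_in = (3773/2278)×49/30 = 184877/68340, sense flips to +
signed output speed (× input speed) = 184877/68340

184877/68340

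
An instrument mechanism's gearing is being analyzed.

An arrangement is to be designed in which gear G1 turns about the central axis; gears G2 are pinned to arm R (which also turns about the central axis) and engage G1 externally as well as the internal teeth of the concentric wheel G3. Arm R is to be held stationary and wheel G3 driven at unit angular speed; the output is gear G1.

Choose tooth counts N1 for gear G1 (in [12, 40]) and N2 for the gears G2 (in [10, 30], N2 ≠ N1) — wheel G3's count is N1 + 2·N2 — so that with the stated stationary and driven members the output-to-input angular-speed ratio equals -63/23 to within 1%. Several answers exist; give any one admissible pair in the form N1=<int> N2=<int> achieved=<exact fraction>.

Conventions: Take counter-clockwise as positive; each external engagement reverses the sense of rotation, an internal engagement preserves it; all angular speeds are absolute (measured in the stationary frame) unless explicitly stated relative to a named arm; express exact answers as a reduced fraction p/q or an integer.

topology: planetary set — design target -63/23, arm = carrier (Willis)
Willis with ω_arm = 0: ω_sun/ω_ring = −N3/N1; set equal to -63/23  ⇒  N3/N1 = −(-63/23) = 63/23
N3 = N1 + 2·N2  ⇒  N2/N1 = (N3/N1 − 1)/2 = (63/23 − 1)/2 = 20/23
smallest multiple with N1 ≥ 12 and N2 ≥ 10: k = 1  ⇒  N1 = 1·23 = 23, N2 = 1·20 = 20 (N1 ≤ 40, N2 ≤ 30, N2 ≠ N1 ✓), N3 = 23 + 2·20 = 63
check: −N3/N1 with N1 = 23, N3 = 63 gives -63/23; |achieved − target| = 0 ≤ 63/2300 ✓

N1=23 N2=20 achieved=-63/23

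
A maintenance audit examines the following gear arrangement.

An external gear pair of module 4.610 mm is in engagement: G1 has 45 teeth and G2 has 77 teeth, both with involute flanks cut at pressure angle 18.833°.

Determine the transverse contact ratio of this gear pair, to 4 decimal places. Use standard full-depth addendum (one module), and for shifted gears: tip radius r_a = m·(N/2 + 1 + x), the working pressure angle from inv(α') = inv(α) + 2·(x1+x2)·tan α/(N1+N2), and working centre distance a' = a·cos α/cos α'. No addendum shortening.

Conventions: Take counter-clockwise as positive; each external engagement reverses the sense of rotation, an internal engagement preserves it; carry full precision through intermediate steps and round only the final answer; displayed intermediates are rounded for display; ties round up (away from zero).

1.8473

class = single-mesh tooth geometry [involute pair 45T × 77T, m = 4.610]
base radii: r_b1 = 98.171926, r_b2 = 167.983073
tip radii: r_a1 = 108.335000, r_a2 = 182.095000
no profile shift: α' = α, a' = a
action lengths: √(r_a1²−r_b1²) = 45.812064, √(r_a2²−r_b2²) = 70.287099
base pitch p_b = π·m·cos α = 13.707387
CR = (45.812064 + 70.287099 − 281.210000·sin 18.83300°)/13.707387 = 1.847290
contact ratio ≈ 1.8473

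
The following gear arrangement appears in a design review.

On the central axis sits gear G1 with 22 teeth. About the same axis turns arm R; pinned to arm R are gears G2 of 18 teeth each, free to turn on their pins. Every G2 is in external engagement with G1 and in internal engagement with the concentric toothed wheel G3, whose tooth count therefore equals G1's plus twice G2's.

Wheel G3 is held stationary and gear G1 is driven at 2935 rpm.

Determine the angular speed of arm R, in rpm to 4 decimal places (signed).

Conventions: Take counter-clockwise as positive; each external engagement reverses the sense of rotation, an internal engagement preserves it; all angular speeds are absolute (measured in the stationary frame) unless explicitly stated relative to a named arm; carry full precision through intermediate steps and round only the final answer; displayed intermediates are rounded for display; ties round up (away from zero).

topology: planetary set — G1 22T / G2 18T / G3 58T, arm = carrier (Willis)
normalise by the input: solve with ω_sun = 1, then scale by 2935 rpm
ring teeth: 22 + 2·18 = 58
22(ω_sun−ω_arm) = −58(ω_ring−ω_arm),  ω_ring = 0, ω_sun = 1
22(1−ω_arm) = −58(0−ω_arm)  ⇒  80·ω_arm = 22  ⇒  ω_arm = 11/40
scale: ω_arm = 11/40 × 2935 rpm = +807.1250 rpm

+807.1250 rpm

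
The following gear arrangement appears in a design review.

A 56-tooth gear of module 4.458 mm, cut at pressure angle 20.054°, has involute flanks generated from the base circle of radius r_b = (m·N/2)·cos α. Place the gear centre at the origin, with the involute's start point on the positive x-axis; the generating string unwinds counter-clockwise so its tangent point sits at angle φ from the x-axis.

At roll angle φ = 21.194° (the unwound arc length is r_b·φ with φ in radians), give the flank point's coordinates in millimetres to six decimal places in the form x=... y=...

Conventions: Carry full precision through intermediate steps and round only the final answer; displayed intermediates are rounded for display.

x=125.005617 y=1.951328

topology: single-mesh involute geometry — m = 4.458, N = 56
pitch radius r_p = m·N/2 = 4.458·56/2 = 124.824000
base radius r_b = r_p·cos α = 124.824000·cos 20.054° = 117.255903
roll angle φ = 21.194° = 0.36990508 rad
x = r_b·(cos φ + φ·sin φ) = 125.005617
y = r_b·(sin φ − φ·cos φ) = 1.951328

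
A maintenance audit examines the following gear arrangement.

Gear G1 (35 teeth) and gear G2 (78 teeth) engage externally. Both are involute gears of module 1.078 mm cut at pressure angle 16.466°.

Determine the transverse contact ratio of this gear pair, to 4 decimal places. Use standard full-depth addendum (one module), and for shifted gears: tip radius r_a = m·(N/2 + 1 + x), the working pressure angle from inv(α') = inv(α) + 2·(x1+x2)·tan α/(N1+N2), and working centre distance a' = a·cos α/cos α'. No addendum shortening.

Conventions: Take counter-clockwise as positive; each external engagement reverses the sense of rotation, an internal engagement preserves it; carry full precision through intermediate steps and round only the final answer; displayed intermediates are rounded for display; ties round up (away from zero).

single-mesh involute tooth geometry (35T engaging 78T at module 1.078)
base radii: r_b1 = 18.091311, r_b2 = 40.317778
tip radii: r_a1 = 19.943000, r_a2 = 43.120000
no profile shift: α' = α, a' = a
action lengths: √(r_a1²−r_b1²) = 8.392123, √(r_a2²−r_b2²) = 15.290886
base pitch p_b = π·m·cos α = 3.247744
CR = (8.392123 + 15.290886 − 60.907000·sin 16.46600°)/3.247744 = 1.976493
contact ratio ≈ 1.9765

1.9765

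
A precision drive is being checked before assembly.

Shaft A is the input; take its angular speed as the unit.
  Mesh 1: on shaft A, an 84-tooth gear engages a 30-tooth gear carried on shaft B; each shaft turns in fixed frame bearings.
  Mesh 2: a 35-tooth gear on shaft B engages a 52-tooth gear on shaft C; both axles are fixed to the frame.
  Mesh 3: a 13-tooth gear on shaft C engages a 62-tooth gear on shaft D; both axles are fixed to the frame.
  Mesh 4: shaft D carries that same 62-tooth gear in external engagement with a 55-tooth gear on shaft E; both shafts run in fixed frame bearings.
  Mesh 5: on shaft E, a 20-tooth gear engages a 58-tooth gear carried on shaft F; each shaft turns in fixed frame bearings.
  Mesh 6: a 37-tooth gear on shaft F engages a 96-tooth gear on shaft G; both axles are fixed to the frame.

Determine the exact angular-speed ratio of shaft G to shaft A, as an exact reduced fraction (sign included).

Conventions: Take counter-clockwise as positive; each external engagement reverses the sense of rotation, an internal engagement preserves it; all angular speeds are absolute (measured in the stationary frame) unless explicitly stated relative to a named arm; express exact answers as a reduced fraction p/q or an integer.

1813/30624

class = fixed-axis compound train [6 meshes; 6 ratios multiply, 6 sense flips]
mesh 1 [84T→30T]: running ratio 14/5, sense −
mesh 2 [35T→52T]: running ratio 49/26, sense +
mesh 3 [13T→62T]: running ratio 49/124, sense −
mesh 4 [62T→55T]: running ratio 49/110, sense +
mesh 5 [20T→58T]: running ratio 49/319, sense −
mesh 6 [37T→96T]: running ratio 1813/30624, sense +
ω_out/ω_in = 1813/30624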